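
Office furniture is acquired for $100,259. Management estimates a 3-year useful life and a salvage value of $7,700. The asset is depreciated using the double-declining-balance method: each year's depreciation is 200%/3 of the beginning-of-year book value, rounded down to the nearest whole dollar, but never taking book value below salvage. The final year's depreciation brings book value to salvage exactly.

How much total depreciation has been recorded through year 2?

$89,119

Depreciable base = $100,259 − $7,700 = $92,559.
Year 1: ⌊$100,259 × 200%/3⌋ = $66,839. Book value $33,420.
Year 2: ⌊$33,420 × 200%/3⌋ = $22,280. Book value $11,140.
Accumulated through year 2 = $100,259 − $11,140 = $89,119.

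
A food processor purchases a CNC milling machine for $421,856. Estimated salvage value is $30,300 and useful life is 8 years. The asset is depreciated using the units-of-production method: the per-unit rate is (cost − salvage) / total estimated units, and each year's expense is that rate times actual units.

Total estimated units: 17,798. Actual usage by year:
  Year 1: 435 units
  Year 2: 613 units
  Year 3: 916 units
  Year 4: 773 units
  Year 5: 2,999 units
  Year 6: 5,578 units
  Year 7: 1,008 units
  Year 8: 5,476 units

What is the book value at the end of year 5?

$295,664

Depreciable base = $421,856 − $30,300 = $391,556.
Rate = $391,556 / 17,798 units = $22 per unit.
Year 1: 435 × $22 = $9,570. Book value $412,286.
Year 2: 613 × $22 = $13,486. Book value $398,800.
Year 3: 916 × $22 = $20,152. Book value $378,648.
Year 4: 773 × $22 = $17,006. Book value $361,642.
Year 5: 2,999 × $22 = $65,978. Book value $295,664.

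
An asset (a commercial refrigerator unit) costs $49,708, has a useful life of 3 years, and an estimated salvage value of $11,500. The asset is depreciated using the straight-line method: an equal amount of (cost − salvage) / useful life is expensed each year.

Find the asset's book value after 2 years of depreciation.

$24,236

Depreciable base = $49,708 − $11,500 = $38,208.
Annual expense = $38,208 / 3 = $12,736.
End of year 1: book value $36,972.
End of year 2: book value $24,236.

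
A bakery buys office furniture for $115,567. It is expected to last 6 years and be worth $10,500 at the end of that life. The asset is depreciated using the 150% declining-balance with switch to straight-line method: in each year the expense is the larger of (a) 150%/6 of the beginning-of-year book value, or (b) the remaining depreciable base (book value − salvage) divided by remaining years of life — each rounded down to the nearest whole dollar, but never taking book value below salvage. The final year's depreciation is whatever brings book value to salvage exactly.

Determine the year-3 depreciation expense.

Depreciable base = $115,567 − $10,500 = $105,067.
Year 1: DB = ⌊$115,567 × 150%/6⌋ = $28,891; SL = ⌊$105,067/6⌋ = $17,511 → take DB $28,891. Book value $86,676.
Year 2: DB = ⌊$86,676 × 150%/6⌋ = $21,669; SL = ⌊$76,176/5⌋ = $15,235 → take DB $21,669. Book value $65,007.
Year 3: DB = ⌊$65,007 × 150%/6⌋ = $16,251; SL = ⌊$54,507/4⌋ = $13,626 → take DB $16,251. Book value $48,756.

$16,251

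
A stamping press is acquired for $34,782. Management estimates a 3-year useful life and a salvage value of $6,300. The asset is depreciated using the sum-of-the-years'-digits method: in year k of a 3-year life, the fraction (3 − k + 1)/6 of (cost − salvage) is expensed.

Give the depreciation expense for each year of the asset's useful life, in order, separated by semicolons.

$14,241; $9,494; $4,747

Depreciable base = $34,782 − $6,300 = $28,482.
Sum of the years' digits = 3+2+1 = 6.
Year 1: $28,482 × 3/6 = $14,241. Book value $20,541.
Year 2: $28,482 × 2/6 = $9,494. Book value $11,047.
Year 3: $28,482 × 1/6 = $4,747. Book value $6,300.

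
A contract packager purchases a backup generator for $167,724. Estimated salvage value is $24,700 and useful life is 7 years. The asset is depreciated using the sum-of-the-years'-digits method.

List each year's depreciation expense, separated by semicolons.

$35,756; $30,648; $25,540; $20,432; $15,324; $10,216; $5,108

Depreciable base = $167,724 − $24,700 = $143,024.
Sum of the years' digits = 7+6+5+4+3+2+1 = 28.
Year 1: $143,024 × 7/28 = $35,756. Book value $131,968.
Year 2: $143,024 × 6/28 = $30,648. Book value $101,320.
Year 3: $143,024 × 5/28 = $25,540. Book value $75,780.
Year 4: $143,024 × 4/28 = $20,432. Book value $55,348.
Year 5: $143,024 × 3/28 = $15,324. Book value $40,024.
Year 6: $143,024 × 2/28 = $10,216. Book value $29,808.
Year 7: $143,024 × 1/28 = $5,108. Book value $24,700.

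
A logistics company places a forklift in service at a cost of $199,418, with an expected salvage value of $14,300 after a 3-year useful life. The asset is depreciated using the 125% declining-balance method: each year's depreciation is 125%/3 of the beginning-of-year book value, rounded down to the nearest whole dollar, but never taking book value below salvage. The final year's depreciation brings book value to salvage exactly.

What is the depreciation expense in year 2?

Depreciable base = $199,418 − $14,300 = $185,118.
Year 1: ⌊$199,418 × 125%/3⌋ = $83,090. Book value $116,328.
Year 2: ⌊$116,328 × 125%/3⌋ = $48,470. Book value $67,858.

$48,470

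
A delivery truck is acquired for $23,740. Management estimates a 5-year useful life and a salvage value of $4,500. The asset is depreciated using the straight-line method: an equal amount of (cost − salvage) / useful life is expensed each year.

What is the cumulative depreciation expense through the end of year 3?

$11,544

Depreciable base = $23,740 − $4,500 = $19,240.
Annual expense = $19,240 / 5 = $3,848.
End of year 1: book value $19,892.
End of year 2: book value $16,044.
End of year 3: book value $12,196.
Accumulated through year 3 = $23,740 − $12,196 = $11,544.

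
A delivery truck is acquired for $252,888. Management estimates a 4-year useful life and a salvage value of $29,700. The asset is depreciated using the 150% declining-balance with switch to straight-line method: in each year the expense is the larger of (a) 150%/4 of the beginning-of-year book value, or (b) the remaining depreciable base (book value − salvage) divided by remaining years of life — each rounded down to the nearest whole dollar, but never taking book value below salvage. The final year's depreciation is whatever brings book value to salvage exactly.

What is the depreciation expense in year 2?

Depreciable base = $252,888 − $29,700 = $223,188.
Year 1: DB = ⌊$252,888 × 150%/4⌋ = $94,833; SL = ⌊$223,188/4⌋ = $55,797 → take DB $94,833. Book value $158,055.
Year 2: DB = ⌊$158,055 × 150%/4⌋ = $59,270; SL = ⌊$128,355/3⌋ = $42,785 → take DB $59,270. Book value $98,785.

$59,270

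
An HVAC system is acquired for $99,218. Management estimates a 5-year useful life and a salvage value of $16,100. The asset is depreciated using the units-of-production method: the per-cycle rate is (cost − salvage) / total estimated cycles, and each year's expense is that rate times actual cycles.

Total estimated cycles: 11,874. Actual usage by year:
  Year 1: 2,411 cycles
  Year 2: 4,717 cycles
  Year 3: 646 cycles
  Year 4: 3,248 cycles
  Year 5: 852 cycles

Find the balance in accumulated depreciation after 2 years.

$49,896

Depreciable base = $99,218 − $16,100 = $83,118.
Rate = $83,118 / 11,874 cycles = $7 per cycle.
Year 1: 2,411 × $7 = $16,877. Book value $82,341.
Year 2: 4,717 × $7 = $33,019. Book value $49,322.
Accumulated through year 2 = $99,218 − $49,322 = $49,896.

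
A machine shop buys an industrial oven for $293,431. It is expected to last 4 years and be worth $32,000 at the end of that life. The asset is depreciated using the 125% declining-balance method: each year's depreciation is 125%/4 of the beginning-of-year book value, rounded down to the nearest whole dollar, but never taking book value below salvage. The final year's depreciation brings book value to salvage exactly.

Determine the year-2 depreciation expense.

$63,041

Depreciable base = $293,431 − $32,000 = $261,431.
Year 1: ⌊$293,431 × 125%/4⌋ = $91,697. Book value $201,734.
Year 2: ⌊$201,734 × 125%/4⌋ = $63,041. Book value $138,693.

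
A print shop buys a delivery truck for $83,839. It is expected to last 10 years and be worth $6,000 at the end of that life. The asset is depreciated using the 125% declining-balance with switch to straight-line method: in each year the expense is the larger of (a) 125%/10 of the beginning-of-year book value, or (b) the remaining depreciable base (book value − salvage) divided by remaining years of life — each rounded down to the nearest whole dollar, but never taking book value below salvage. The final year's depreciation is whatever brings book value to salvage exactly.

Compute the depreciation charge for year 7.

$7,167

Depreciable base = $83,839 − $6,000 = $77,839.
Year 1: DB = ⌊$83,839 × 125%/10⌋ = $10,479; SL = ⌊$77,839/10⌋ = $7,783 → take DB $10,479. Book value $73,360.
Year 2: DB = ⌊$73,360 × 125%/10⌋ = $9,170; SL = ⌊$67,360/9⌋ = $7,484 → take DB $9,170. Book value $64,190.
Year 3: DB = ⌊$64,190 × 125%/10⌋ = $8,023; SL = ⌊$58,190/8⌋ = $7,273 → take DB $8,023. Book value $56,167.
Year 4: DB = ⌊$56,167 × 125%/10⌋ = $7,020; SL = ⌊$50,167/7⌋ = $7,166 → take SL $7,166. Book value $49,001.
Year 5: DB = ⌊$49,001 × 125%/10⌋ = $6,125; SL = ⌊$43,001/6⌋ = $7,166 → take SL $7,166. Book value $41,835.
Year 6: DB = ⌊$41,835 × 125%/10⌋ = $5,229; SL = ⌊$35,835/5⌋ = $7,167 → take SL $7,167. Book value $34,668.
Year 7: DB = ⌊$34,668 × 125%/10⌋ = $4,333; SL = ⌊$28,668/4⌋ = $7,167 → take SL $7,167. Book value $27,501.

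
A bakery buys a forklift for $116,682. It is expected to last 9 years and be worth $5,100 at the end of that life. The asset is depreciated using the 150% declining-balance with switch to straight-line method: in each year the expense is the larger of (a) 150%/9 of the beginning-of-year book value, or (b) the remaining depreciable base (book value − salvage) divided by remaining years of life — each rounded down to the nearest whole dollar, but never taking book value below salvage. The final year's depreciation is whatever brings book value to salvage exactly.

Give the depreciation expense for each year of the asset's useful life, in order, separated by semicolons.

Depreciable base = $116,682 − $5,100 = $111,582.
Year 1: DB = ⌊$116,682 × 150%/9⌋ = $19,447; SL = ⌊$111,582/9⌋ = $12,398 → take DB $19,447. Book value $97,235.
Year 2: DB = ⌊$97,235 × 150%/9⌋ = $16,205; SL = ⌊$92,135/8⌋ = $11,516 → take DB $16,205. Book value $81,030.
Year 3: DB = ⌊$81,030 × 150%/9⌋ = $13,505; SL = ⌊$75,930/7⌋ = $10,847 → take DB $13,505. Book value $67,525.
Year 4: DB = ⌊$67,525 × 150%/9⌋ = $11,254; SL = ⌊$62,425/6⌋ = $10,404 → take DB $11,254. Book value $56,271.
Year 5: DB = ⌊$56,271 × 150%/9⌋ = $9,378; SL = ⌊$51,171/5⌋ = $10,234 → take SL $10,234. Book value $46,037.
Year 6: DB = ⌊$46,037 × 150%/9⌋ = $7,672; SL = ⌊$40,937/4⌋ = $10,234 → take SL $10,234. Book value $35,803.
Year 7: DB = ⌊$35,803 × 150%/9⌋ = $5,967; SL = ⌊$30,703/3⌋ = $10,234 → take SL $10,234. Book value $25,569.
Year 8: DB = ⌊$25,569 × 150%/9⌋ = $4,261; SL = ⌊$20,469/2⌋ = $10,234 → take SL $10,234. Book value $15,335.
Year 9 (final): $15,335 − $5,100 = $10,235. Book value $5,100.

$19,447; $16,205; $13,505; $11,254; $10,234; $10,234; $10,234; $10,234; $10,235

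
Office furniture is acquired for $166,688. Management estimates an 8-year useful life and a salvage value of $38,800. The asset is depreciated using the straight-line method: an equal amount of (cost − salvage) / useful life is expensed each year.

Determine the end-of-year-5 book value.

$86,758

Depreciable base = $166,688 − $38,800 = $127,888.
Annual expense = $127,888 / 8 = $15,986.
End of year 1: book value $150,702.
End of year 2: book value $134,716.
End of year 3: book value $118,730.
End of year 4: book value $102,744.
End of year 5: book value $86,758.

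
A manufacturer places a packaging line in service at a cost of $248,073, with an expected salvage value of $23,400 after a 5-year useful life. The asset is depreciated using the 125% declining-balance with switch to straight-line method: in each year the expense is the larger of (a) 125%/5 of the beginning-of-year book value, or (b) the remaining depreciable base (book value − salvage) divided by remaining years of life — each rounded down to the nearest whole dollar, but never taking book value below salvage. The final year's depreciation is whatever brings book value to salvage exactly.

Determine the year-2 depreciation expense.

Depreciable base = $248,073 − $23,400 = $224,673.
Year 1: DB = ⌊$248,073 × 125%/5⌋ = $62,018; SL = ⌊$224,673/5⌋ = $44,934 → take DB $62,018. Book value $186,055.
Year 2: DB = ⌊$186,055 × 125%/5⌋ = $46,513; SL = ⌊$162,655/4⌋ = $40,663 → take DB $46,513. Book value $139,542.

$46,513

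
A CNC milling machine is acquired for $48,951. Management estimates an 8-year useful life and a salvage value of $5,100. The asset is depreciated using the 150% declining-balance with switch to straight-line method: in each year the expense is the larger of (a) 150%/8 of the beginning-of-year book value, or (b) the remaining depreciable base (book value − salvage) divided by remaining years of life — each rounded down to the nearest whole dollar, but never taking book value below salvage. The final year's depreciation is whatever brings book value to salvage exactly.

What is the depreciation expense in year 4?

Depreciable base = $48,951 − $5,100 = $43,851.
Year 1: DB = ⌊$48,951 × 150%/8⌋ = $9,178; SL = ⌊$43,851/8⌋ = $5,481 → take DB $9,178. Book value $39,773.
Year 2: DB = ⌊$39,773 × 150%/8⌋ = $7,457; SL = ⌊$34,673/7⌋ = $4,953 → take DB $7,457. Book value $32,316.
Year 3: DB = ⌊$32,316 × 150%/8⌋ = $6,059; SL = ⌊$27,216/6⌋ = $4,536 → take DB $6,059. Book value $26,257.
Year 4: DB = ⌊$26,257 × 150%/8⌋ = $4,923; SL = ⌊$21,157/5⌋ = $4,231 → take DB $4,923. Book value $21,334.

$4,923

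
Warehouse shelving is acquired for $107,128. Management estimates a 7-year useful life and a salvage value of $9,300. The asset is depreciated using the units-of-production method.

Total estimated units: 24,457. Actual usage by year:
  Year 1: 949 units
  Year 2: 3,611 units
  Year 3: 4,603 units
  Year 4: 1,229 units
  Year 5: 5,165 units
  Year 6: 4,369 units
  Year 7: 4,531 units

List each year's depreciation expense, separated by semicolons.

Depreciable base = $107,128 − $9,300 = $97,828.
Rate = $97,828 / 24,457 units = $4 per unit.
Year 1: 949 × $4 = $3,796. Book value $103,332.
Year 2: 3,611 × $4 = $14,444. Book value $88,888.
Year 3: 4,603 × $4 = $18,412. Book value $70,476.
Year 4: 1,229 × $4 = $4,916. Book value $65,560.
Year 5: 5,165 × $4 = $20,660. Book value $44,900.
Year 6: 4,369 × $4 = $17,476. Book value $27,424.
Year 7: 4,531 × $4 = $18,124. Book value $9,300.

$3,796; $14,444; $18,412; $4,916; $20,660; $17,476; $18,124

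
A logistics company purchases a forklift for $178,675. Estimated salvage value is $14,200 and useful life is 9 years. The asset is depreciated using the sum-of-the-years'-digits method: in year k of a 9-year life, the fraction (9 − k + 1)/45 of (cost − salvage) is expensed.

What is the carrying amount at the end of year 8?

Depreciable base = $178,675 − $14,200 = $164,475.
Sum of the years' digits = 9+8+7+6+5+4+3+2+1 = 45.
Year 1: $164,475 × 9/45 = $32,895. Book value $145,780.
Year 2: $164,475 × 8/45 = $29,240. Book value $116,540.
Year 3: $164,475 × 7/45 = $25,585. Book value $90,955.
Year 4: $164,475 × 6/45 = $21,930. Book value $69,025.
Year 5: $164,475 × 5/45 = $18,275. Book value $50,750.
Year 6: $164,475 × 4/45 = $14,620. Book value $36,130.
Year 7: $164,475 × 3/45 = $10,965. Book value $25,165.
Year 8: $164,475 × 2/45 = $7,310. Book value $17,855.

$17,855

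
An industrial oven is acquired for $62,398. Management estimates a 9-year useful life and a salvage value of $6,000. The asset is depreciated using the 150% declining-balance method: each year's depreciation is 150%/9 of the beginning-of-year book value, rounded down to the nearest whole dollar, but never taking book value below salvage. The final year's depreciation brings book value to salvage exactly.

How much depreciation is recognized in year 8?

Depreciable base = $62,398 − $6,000 = $56,398.
Year 1: ⌊$62,398 × 150%/9⌋ = $10,399. Book value $51,999.
Year 2: ⌊$51,999 × 150%/9⌋ = $8,666. Book value $43,333.
Year 3: ⌊$43,333 × 150%/9⌋ = $7,222. Book value $36,111.
Year 4: ⌊$36,111 × 150%/9⌋ = $6,018. Book value $30,093.
Year 5: ⌊$30,093 × 150%/9⌋ = $5,015. Book value $25,078.
Year 6: ⌊$25,078 × 150%/9⌋ = $4,179. Book value $20,899.
Year 7: ⌊$20,899 × 150%/9⌋ = $3,483. Book value $17,416.
Year 8: ⌊$17,416 × 150%/9⌋ = $2,902. Book value $14,514.

$2,902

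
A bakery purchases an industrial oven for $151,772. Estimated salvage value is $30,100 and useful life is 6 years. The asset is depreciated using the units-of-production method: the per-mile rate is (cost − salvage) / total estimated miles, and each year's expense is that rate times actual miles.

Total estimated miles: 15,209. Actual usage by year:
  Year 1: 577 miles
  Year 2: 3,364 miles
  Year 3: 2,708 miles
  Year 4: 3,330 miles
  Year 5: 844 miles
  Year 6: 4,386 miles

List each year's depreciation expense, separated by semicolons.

Depreciable base = $151,772 − $30,100 = $121,672.
Rate = $121,672 / 15,209 miles = $8 per mile.
Year 1: 577 × $8 = $4,616. Book value $147,156.
Year 2: 3,364 × $8 = $26,912. Book value $120,244.
Year 3: 2,708 × $8 = $21,664. Book value $98,580.
Year 4: 3,330 × $8 = $26,640. Book value $71,940.
Year 5: 844 × $8 = $6,752. Book value $65,188.
Year 6: 4,386 × $8 = $35,088. Book value $30,100.

$4,616; $26,912; $21,664; $26,640; $6,752; $35,088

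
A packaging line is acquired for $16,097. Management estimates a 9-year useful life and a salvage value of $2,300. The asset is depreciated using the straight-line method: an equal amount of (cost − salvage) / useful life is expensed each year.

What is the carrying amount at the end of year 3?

Depreciable base = $16,097 − $2,300 = $13,797.
Annual expense = $13,797 / 9 = $1,533.
End of year 1: book value $14,564.
End of year 2: book value $13,031.
End of year 3: book value $11,498.

$11,498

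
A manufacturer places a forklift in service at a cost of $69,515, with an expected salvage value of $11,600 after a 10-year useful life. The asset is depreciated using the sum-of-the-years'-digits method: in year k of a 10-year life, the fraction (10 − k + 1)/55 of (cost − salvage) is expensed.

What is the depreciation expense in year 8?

Depreciable base = $69,515 − $11,600 = $57,915.
Sum of the years' digits = 10+9+8+7+6+5+4+3+2+1 = 55.
Year 1: $57,915 × 10/55 = $10,530. Book value $58,985.
Year 2: $57,915 × 9/55 = $9,477. Book value $49,508.
Year 3: $57,915 × 8/55 = $8,424. Book value $41,084.
Year 4: $57,915 × 7/55 = $7,371. Book value $33,713.
Year 5: $57,915 × 6/55 = $6,318. Book value $27,395.
Year 6: $57,915 × 5/55 = $5,265. Book value $22,130.
Year 7: $57,915 × 4/55 = $4,212. Book value $17,918.
Year 8: $57,915 × 3/55 = $3,159. Book value $14,759.

$3,159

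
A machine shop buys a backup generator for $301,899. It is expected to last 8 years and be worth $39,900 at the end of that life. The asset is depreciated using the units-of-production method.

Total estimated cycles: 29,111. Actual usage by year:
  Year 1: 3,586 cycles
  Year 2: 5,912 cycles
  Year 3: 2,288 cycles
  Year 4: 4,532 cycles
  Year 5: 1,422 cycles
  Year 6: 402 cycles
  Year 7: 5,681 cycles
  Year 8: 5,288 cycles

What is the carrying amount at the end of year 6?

Depreciable base = $301,899 − $39,900 = $261,999.
Rate = $261,999 / 29,111 cycles = $9 per cycle.
Year 1: 3,586 × $9 = $32,274. Book value $269,625.
Year 2: 5,912 × $9 = $53,208. Book value $216,417.
Year 3: 2,288 × $9 = $20,592. Book value $195,825.
Year 4: 4,532 × $9 = $40,788. Book value $155,037.
Year 5: 1,422 × $9 = $12,798. Book value $142,239.
Year 6: 402 × $9 = $3,618. Book value $138,621.

$138,621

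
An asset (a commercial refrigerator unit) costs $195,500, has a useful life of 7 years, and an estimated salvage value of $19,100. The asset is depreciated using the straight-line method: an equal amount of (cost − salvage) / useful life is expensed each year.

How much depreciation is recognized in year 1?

Depreciable base = $195,500 − $19,100 = $176,400.
Annual expense = $176,400 / 7 = $25,200.

$25,200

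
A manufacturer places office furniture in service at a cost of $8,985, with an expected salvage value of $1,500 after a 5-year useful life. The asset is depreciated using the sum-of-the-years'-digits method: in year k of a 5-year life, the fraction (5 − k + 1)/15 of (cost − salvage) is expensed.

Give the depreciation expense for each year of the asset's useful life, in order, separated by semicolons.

$2,495; $1,996; $1,497; $998; $499

Depreciable base = $8,985 − $1,500 = $7,485.
Sum of the years' digits = 5+4+3+2+1 = 15.
Year 1: $7,485 × 5/15 = $2,495. Book value $6,490.
Year 2: $7,485 × 4/15 = $1,996. Book value $4,494.
Year 3: $7,485 × 3/15 = $1,497. Book value $2,997.
Year 4: $7,485 × 2/15 = $998. Book value $1,999.
Year 5: $7,485 × 1/15 = $499. Book value $1,500.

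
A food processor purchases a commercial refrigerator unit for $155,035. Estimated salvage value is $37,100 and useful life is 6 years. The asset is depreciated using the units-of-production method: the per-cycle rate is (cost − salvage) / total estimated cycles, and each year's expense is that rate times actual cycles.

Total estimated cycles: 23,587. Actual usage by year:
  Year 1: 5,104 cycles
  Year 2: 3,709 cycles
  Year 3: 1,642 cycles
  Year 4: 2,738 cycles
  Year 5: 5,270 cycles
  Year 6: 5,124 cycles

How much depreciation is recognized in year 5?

Depreciable base = $155,035 − $37,100 = $117,935.
Rate = $117,935 / 23,587 cycles = $5 per cycle.
Year 1: 5,104 × $5 = $25,520. Book value $129,515.
Year 2: 3,709 × $5 = $18,545. Book value $110,970.
Year 3: 1,642 × $5 = $8,210. Book value $102,760.
Year 4: 2,738 × $5 = $13,690. Book value $89,070.
Year 5: 5,270 × $5 = $26,350. Book value $62,720.

$26,350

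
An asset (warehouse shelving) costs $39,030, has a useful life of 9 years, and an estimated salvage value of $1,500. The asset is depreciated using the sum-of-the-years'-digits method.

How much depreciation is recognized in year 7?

$2,502

Depreciable base = $39,030 − $1,500 = $37,530.
Sum of the years' digits = 9+8+7+6+5+4+3+2+1 = 45.
Year 1: $37,530 × 9/45 = $7,506. Book value $31,524.
Year 2: $37,530 × 8/45 = $6,672. Book value $24,852.
Year 3: $37,530 × 7/45 = $5,838. Book value $19,014.
Year 4: $37,530 × 6/45 = $5,004. Book value $14,010.
Year 5: $37,530 × 5/45 = $4,170. Book value $9,840.
Year 6: $37,530 × 4/45 = $3,336. Book value $6,504.
Year 7: $37,530 × 3/45 = $2,502. Book value $4,002.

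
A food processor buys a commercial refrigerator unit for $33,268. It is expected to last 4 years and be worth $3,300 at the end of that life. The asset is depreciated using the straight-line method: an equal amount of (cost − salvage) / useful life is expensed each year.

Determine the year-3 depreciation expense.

Depreciable base = $33,268 − $3,300 = $29,968.
Annual expense = $29,968 / 4 = $7,492.

$7,492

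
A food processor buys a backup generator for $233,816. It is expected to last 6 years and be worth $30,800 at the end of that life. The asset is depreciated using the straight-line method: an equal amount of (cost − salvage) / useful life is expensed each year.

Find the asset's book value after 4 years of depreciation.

$98,472

Depreciable base = $233,816 − $30,800 = $203,016.
Annual expense = $203,016 / 6 = $33,836.
End of year 1: book value $199,980.
End of year 2: book value $166,144.
End of year 3: book value $132,308.
End of year 4: book value $98,472.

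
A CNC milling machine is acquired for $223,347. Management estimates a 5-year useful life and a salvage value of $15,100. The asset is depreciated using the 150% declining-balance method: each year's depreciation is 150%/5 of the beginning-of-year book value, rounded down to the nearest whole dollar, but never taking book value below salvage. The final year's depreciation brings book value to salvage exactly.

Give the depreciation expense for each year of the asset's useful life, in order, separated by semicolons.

Depreciable base = $223,347 − $15,100 = $208,247.
Year 1: ⌊$223,347 × 150%/5⌋ = $67,004. Book value $156,343.
Year 2: ⌊$156,343 × 150%/5⌋ = $46,902. Book value $109,441.
Year 3: ⌊$109,441 × 150%/5⌋ = $32,832. Book value $76,609.
Year 4: ⌊$76,609 × 150%/5⌋ = $22,982. Book value $53,627.
Year 5 (final): $53,627 − $15,100 = $38,527. Book value $15,100.

$67,004; $46,902; $32,832; $22,982; $38,527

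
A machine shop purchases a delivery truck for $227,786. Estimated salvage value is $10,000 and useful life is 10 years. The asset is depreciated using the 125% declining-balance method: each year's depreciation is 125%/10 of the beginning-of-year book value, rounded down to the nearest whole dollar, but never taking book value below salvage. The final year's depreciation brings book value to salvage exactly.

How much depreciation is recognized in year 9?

$9,784

Depreciable base = $227,786 − $10,000 = $217,786.
Year 1: ⌊$227,786 × 125%/10⌋ = $28,473. Book value $199,313.
Year 2: ⌊$199,313 × 125%/10⌋ = $24,914. Book value $174,399.
Year 3: ⌊$174,399 × 125%/10⌋ = $21,799. Book value $152,600.
Year 4: ⌊$152,600 × 125%/10⌋ = $19,075. Book value $133,525.
Year 5: ⌊$133,525 × 125%/10⌋ = $16,690. Book value $116,835.
Year 6: ⌊$116,835 × 125%/10⌋ = $14,604. Book value $102,231.
Year 7: ⌊$102,231 × 125%/10⌋ = $12,778. Book value $89,453.
Year 8: ⌊$89,453 × 125%/10⌋ = $11,181. Book value $78,272.
Year 9: ⌊$78,272 × 125%/10⌋ = $9,784. Book value $68,488.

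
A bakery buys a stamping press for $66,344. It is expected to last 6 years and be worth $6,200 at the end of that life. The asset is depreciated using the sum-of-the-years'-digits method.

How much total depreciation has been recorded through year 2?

$31,504

Depreciable base = $66,344 − $6,200 = $60,144.
Sum of the years' digits = 6+5+4+3+2+1 = 21.
Year 1: $60,144 × 6/21 = $17,184. Book value $49,160.
Year 2: $60,144 × 5/21 = $14,320. Book value $34,840.
Accumulated through year 2 = $66,344 − $34,840 = $31,504.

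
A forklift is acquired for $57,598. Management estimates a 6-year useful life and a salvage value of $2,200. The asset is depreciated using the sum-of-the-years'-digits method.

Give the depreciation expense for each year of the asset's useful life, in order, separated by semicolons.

$15,828; $13,190; $10,552; $7,914; $5,276; $2,638

Depreciable base = $57,598 − $2,200 = $55,398.
Sum of the years' digits = 6+5+4+3+2+1 = 21.
Year 1: $55,398 × 6/21 = $15,828. Book value $41,770.
Year 2: $55,398 × 5/21 = $13,190. Book value $28,580.
Year 3: $55,398 × 4/21 = $10,552. Book value $18,028.
Year 4: $55,398 × 3/21 = $7,914. Book value $10,114.
Year 5: $55,398 × 2/21 = $5,276. Book value $4,838.
Year 6: $55,398 × 1/21 = $2,638. Book value $2,200.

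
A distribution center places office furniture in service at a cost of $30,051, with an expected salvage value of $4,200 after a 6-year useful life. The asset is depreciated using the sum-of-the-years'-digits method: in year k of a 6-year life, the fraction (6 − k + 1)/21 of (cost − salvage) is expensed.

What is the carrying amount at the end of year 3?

Depreciable base = $30,051 − $4,200 = $25,851.
Sum of the years' digits = 6+5+4+3+2+1 = 21.
Year 1: $25,851 × 6/21 = $7,386. Book value $22,665.
Year 2: $25,851 × 5/21 = $6,155. Book value $16,510.
Year 3: $25,851 × 4/21 = $4,924. Book value $11,586.

$11,586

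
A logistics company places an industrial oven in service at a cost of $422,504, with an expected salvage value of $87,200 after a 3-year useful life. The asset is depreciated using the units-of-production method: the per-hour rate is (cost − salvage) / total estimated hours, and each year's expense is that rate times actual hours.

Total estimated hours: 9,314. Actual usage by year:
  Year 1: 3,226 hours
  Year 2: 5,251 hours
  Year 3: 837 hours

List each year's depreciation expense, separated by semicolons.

$116,136; $189,036; $30,132

Depreciable base = $422,504 − $87,200 = $335,304.
Rate = $335,304 / 9,314 hours = $36 per hour.
Year 1: 3,226 × $36 = $116,136. Book value $306,368.
Year 2: 5,251 × $36 = $189,036. Book value $117,332.
Year 3: 837 × $36 = $30,132. Book value $87,200.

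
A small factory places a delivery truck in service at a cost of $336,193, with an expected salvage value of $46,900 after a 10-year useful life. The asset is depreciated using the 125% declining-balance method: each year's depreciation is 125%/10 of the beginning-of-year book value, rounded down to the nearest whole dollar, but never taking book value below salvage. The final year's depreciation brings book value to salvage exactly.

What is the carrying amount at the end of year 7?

$132,024

Depreciable base = $336,193 − $46,900 = $289,293.
Year 1: ⌊$336,193 × 125%/10⌋ = $42,024. Book value $294,169.
Year 2: ⌊$294,169 × 125%/10⌋ = $36,771. Book value $257,398.
Year 3: ⌊$257,398 × 125%/10⌋ = $32,174. Book value $225,224.
Year 4: ⌊$225,224 × 125%/10⌋ = $28,153. Book value $197,071.
Year 5: ⌊$197,071 × 125%/10⌋ = $24,633. Book value $172,438.
Year 6: ⌊$172,438 × 125%/10⌋ = $21,554. Book value $150,884.
Year 7: ⌊$150,884 × 125%/10⌋ = $18,860. Book value $132,024.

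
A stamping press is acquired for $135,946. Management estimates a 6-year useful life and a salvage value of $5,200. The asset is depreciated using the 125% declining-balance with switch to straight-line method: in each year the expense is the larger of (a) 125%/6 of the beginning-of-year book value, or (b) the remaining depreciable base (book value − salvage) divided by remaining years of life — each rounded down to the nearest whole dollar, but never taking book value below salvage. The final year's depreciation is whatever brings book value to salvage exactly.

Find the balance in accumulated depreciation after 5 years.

Depreciable base = $135,946 − $5,200 = $130,746.
Year 1: DB = ⌊$135,946 × 125%/6⌋ = $28,322; SL = ⌊$130,746/6⌋ = $21,791 → take DB $28,322. Book value $107,624.
Year 2: DB = ⌊$107,624 × 125%/6⌋ = $22,421; SL = ⌊$102,424/5⌋ = $20,484 → take DB $22,421. Book value $85,203.
Year 3: DB = ⌊$85,203 × 125%/6⌋ = $17,750; SL = ⌊$80,003/4⌋ = $20,000 → take SL $20,000. Book value $65,203.
Year 4: DB = ⌊$65,203 × 125%/6⌋ = $13,583; SL = ⌊$60,003/3⌋ = $20,001 → take SL $20,001. Book value $45,202.
Year 5: DB = ⌊$45,202 × 125%/6⌋ = $9,417; SL = ⌊$40,002/2⌋ = $20,001 → take SL $20,001. Book value $25,201.
Accumulated through year 5 = $135,946 − $25,201 = $110,745.

$110,745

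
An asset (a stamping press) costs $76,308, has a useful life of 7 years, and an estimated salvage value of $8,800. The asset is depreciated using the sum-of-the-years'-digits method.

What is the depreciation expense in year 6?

$4,822

Depreciable base = $76,308 − $8,800 = $67,508.
Sum of the years' digits = 7+6+5+4+3+2+1 = 28.
Year 1: $67,508 × 7/28 = $16,877. Book value $59,431.
Year 2: $67,508 × 6/28 = $14,466. Book value $44,965.
Year 3: $67,508 × 5/28 = $12,055. Book value $32,910.
Year 4: $67,508 × 4/28 = $9,644. Book value $23,266.
Year 5: $67,508 × 3/28 = $7,233. Book value $16,033.
Year 6: $67,508 × 2/28 = $4,822. Book value $11,211.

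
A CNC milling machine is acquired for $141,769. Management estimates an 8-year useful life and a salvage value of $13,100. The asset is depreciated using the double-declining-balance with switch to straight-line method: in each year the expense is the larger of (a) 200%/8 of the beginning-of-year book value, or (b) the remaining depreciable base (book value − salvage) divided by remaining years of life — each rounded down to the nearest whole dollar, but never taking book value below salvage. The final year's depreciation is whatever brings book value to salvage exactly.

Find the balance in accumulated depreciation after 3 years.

Depreciable base = $141,769 − $13,100 = $128,669.
Year 1: DB = ⌊$141,769 × 200%/8⌋ = $35,442; SL = ⌊$128,669/8⌋ = $16,083 → take DB $35,442. Book value $106,327.
Year 2: DB = ⌊$106,327 × 200%/8⌋ = $26,581; SL = ⌊$93,227/7⌋ = $13,318 → take DB $26,581. Book value $79,746.
Year 3: DB = ⌊$79,746 × 200%/8⌋ = $19,936; SL = ⌊$66,646/6⌋ = $11,107 → take DB $19,936. Book value $59,810.
Accumulated through year 3 = $141,769 − $59,810 = $81,959.

$81,959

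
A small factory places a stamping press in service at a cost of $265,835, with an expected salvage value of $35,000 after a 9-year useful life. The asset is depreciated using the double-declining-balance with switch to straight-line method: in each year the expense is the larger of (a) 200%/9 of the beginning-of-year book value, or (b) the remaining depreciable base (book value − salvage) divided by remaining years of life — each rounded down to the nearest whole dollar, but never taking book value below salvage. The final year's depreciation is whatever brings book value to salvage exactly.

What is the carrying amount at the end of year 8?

$35,602

Depreciable base = $265,835 − $35,000 = $230,835.
Year 1: DB = ⌊$265,835 × 200%/9⌋ = $59,074; SL = ⌊$230,835/9⌋ = $25,648 → take DB $59,074. Book value $206,761.
Year 2: DB = ⌊$206,761 × 200%/9⌋ = $45,946; SL = ⌊$171,761/8⌋ = $21,470 → take DB $45,946. Book value $160,815.
Year 3: DB = ⌊$160,815 × 200%/9⌋ = $35,736; SL = ⌊$125,815/7⌋ = $17,973 → take DB $35,736. Book value $125,079.
Year 4: DB = ⌊$125,079 × 200%/9⌋ = $27,795; SL = ⌊$90,079/6⌋ = $15,013 → take DB $27,795. Book value $97,284.
Year 5: DB = ⌊$97,284 × 200%/9⌋ = $21,618; SL = ⌊$62,284/5⌋ = $12,456 → take DB $21,618. Book value $75,666.
Year 6: DB = ⌊$75,666 × 200%/9⌋ = $16,814; SL = ⌊$40,666/4⌋ = $10,166 → take DB $16,814. Book value $58,852.
Year 7: DB = ⌊$58,852 × 200%/9⌋ = $13,078; SL = ⌊$23,852/3⌋ = $7,950 → take DB $13,078. Book value $45,774.
Year 8: DB = ⌊$45,774 × 200%/9⌋ = $10,172; SL = ⌊$10,774/2⌋ = $5,387 → take DB $10,172. Book value $35,602.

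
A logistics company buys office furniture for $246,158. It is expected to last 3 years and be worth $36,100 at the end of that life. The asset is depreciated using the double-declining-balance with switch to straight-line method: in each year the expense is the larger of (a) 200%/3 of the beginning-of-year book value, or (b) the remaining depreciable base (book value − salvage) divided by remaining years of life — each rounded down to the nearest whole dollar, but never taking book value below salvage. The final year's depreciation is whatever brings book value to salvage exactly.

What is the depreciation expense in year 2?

$45,953

Depreciable base = $246,158 − $36,100 = $210,058.
Year 1: DB = ⌊$246,158 × 200%/3⌋ = $164,105; SL = ⌊$210,058/3⌋ = $70,019 → take DB $164,105. Book value $82,053.
Year 2: DB = ⌊$82,053 × 200%/3⌋ = $54,702; SL = ⌊$45,953/2⌋ = $22,976 → take DB $54,702, capped at $45,953. Book value $36,100.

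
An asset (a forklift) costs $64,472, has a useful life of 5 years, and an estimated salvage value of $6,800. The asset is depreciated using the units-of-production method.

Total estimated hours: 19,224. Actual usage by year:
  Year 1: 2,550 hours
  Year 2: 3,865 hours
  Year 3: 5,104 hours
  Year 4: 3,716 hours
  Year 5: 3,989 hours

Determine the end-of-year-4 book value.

Depreciable base = $64,472 − $6,800 = $57,672.
Rate = $57,672 / 19,224 hours = $3 per hour.
Year 1: 2,550 × $3 = $7,650. Book value $56,822.
Year 2: 3,865 × $3 = $11,595. Book value $45,227.
Year 3: 5,104 × $3 = $15,312. Book value $29,915.
Year 4: 3,716 × $3 = $11,148. Book value $18,767.

$18,767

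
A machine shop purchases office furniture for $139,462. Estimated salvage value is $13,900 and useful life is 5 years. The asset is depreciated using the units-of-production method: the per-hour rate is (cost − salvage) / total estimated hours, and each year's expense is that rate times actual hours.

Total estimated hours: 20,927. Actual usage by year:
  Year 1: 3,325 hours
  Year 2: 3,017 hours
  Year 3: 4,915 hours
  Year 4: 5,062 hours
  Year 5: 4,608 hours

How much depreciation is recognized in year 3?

Depreciable base = $139,462 − $13,900 = $125,562.
Rate = $125,562 / 20,927 hours = $6 per hour.
Year 1: 3,325 × $6 = $19,950. Book value $119,512.
Year 2: 3,017 × $6 = $18,102. Book value $101,410.
Year 3: 4,915 × $6 = $29,490. Book value $71,920.

$29,490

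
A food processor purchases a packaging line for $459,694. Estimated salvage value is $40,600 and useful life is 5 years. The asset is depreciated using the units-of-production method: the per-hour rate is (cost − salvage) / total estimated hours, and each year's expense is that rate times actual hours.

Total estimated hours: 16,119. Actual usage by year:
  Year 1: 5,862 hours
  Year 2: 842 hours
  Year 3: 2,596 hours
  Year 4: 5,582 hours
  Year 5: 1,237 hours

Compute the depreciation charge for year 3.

$67,496

Depreciable base = $459,694 − $40,600 = $419,094.
Rate = $419,094 / 16,119 hours = $26 per hour.
Year 1: 5,862 × $26 = $152,412. Book value $307,282.
Year 2: 842 × $26 = $21,892. Book value $285,390.
Year 3: 2,596 × $26 = $67,496. Book value $217,894.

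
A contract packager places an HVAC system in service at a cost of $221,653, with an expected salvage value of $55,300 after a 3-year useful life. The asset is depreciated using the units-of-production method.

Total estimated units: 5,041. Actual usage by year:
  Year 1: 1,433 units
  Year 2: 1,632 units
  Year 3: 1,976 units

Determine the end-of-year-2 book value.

$120,508

Depreciable base = $221,653 − $55,300 = $166,353.
Rate = $166,353 / 5,041 units = $33 per unit.
Year 1: 1,433 × $33 = $47,289. Book value $174,364.
Year 2: 1,632 × $33 = $53,856. Book value $120,508.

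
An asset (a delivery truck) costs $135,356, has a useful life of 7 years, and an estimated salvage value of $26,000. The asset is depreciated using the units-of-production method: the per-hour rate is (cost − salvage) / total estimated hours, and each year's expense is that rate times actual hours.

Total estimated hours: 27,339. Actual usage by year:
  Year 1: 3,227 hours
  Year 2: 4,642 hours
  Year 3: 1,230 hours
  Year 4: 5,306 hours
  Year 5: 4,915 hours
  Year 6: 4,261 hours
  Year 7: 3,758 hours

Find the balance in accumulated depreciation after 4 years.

Depreciable base = $135,356 − $26,000 = $109,356.
Rate = $109,356 / 27,339 hours = $4 per hour.
Year 1: 3,227 × $4 = $12,908. Book value $122,448.
Year 2: 4,642 × $4 = $18,568. Book value $103,880.
Year 3: 1,230 × $4 = $4,920. Book value $98,960.
Year 4: 5,306 × $4 = $21,224. Book value $77,736.
Accumulated through year 4 = $135,356 − $77,736 = $57,620.

$57,620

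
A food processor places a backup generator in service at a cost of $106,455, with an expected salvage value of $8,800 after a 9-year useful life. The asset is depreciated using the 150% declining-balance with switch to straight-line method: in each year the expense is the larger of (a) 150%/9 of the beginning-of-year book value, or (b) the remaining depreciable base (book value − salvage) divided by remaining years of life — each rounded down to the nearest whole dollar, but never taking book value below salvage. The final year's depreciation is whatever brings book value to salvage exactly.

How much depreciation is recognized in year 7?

Depreciable base = $106,455 − $8,800 = $97,655.
Year 1: DB = ⌊$106,455 × 150%/9⌋ = $17,742; SL = ⌊$97,655/9⌋ = $10,850 → take DB $17,742. Book value $88,713.
Year 2: DB = ⌊$88,713 × 150%/9⌋ = $14,785; SL = ⌊$79,913/8⌋ = $9,989 → take DB $14,785. Book value $73,928.
Year 3: DB = ⌊$73,928 × 150%/9⌋ = $12,321; SL = ⌊$65,128/7⌋ = $9,304 → take DB $12,321. Book value $61,607.
Year 4: DB = ⌊$61,607 × 150%/9⌋ = $10,267; SL = ⌊$52,807/6⌋ = $8,801 → take DB $10,267. Book value $51,340.
Year 5: DB = ⌊$51,340 × 150%/9⌋ = $8,556; SL = ⌊$42,540/5⌋ = $8,508 → take DB $8,556. Book value $42,784.
Year 6: DB = ⌊$42,784 × 150%/9⌋ = $7,130; SL = ⌊$33,984/4⌋ = $8,496 → take SL $8,496. Book value $34,288.
Year 7: DB = ⌊$34,288 × 150%/9⌋ = $5,714; SL = ⌊$25,488/3⌋ = $8,496 → take SL $8,496. Book value $25,792.

$8,496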